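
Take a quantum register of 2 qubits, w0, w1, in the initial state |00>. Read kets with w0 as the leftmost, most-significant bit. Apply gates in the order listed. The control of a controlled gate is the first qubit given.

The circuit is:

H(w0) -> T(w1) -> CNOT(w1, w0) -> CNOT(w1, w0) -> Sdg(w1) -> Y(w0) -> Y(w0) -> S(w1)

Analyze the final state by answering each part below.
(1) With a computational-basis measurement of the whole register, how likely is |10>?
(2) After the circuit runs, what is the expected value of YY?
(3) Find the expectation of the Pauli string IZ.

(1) Outcome |10> occurs with probability 1/2. Key observation: steps 5-8 multiply out to the identity, so the circuit reduces to the remaining gates.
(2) In the final state, YY has expectation 0.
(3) The observable IZ averages to 1.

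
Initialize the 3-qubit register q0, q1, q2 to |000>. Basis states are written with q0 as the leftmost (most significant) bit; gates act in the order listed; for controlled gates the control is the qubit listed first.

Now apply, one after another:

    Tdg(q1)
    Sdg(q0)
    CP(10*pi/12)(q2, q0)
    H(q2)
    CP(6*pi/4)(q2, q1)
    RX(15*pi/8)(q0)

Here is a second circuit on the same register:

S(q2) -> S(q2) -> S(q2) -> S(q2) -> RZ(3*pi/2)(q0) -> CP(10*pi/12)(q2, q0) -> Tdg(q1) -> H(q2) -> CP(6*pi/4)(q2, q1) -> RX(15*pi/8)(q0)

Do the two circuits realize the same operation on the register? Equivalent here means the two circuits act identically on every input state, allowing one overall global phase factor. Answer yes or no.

Yes — the two circuits implement the same unitary up to a global phase.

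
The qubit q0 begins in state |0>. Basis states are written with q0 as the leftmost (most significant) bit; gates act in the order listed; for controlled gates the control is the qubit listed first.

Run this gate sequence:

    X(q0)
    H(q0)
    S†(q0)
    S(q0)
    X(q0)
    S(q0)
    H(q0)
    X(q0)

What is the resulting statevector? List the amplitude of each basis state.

The final amplitudes are -1/2 - I/2 on |0>, -1/2 + I/2 on |1>.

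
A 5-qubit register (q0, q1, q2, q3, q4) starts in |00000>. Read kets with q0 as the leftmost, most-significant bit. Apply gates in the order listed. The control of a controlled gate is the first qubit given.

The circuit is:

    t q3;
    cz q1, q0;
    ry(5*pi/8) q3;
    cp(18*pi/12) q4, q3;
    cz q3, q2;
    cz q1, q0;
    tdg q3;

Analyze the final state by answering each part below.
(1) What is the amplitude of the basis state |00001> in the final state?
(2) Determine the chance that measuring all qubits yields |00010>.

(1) |00001> carries amplitude 0 in the final state.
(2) A full measurement returns |00010> with probability sin(5*pi/16)**2.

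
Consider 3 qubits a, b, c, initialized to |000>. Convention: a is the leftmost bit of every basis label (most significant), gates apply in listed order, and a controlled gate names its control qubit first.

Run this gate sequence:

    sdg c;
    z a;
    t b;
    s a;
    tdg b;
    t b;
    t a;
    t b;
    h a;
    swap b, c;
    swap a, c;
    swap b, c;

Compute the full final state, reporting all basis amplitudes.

After the circuit, the state carries amplitude sqrt(2)/2 on |000>, sqrt(2)/2 on |010>, and 0 on every other basis state.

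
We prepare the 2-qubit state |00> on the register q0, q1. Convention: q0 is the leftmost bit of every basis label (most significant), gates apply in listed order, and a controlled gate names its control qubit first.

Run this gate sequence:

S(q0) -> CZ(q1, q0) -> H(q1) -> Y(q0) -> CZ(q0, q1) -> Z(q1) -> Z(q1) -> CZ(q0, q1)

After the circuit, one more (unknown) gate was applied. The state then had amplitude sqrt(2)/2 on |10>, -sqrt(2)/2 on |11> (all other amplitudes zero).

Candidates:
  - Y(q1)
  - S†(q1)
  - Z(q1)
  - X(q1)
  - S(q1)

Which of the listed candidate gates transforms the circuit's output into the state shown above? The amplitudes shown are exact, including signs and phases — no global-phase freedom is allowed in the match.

The unique candidate consistent with the amplitudes is Y(q1). Key observation: gates 5-8 undo each other exactly, leaving only the rest of the circuit to track.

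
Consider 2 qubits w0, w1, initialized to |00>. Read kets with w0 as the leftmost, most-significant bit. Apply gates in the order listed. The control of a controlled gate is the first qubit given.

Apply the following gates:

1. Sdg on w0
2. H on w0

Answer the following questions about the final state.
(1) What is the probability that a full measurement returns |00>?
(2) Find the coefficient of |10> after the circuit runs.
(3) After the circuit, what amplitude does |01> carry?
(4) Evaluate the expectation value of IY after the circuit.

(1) Outcome |00> occurs with probability 1/2.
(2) |10> carries amplitude sqrt(2)/2 in the final state.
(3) The amplitude on |01> is 0.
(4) In the final state, IY has expectation 0.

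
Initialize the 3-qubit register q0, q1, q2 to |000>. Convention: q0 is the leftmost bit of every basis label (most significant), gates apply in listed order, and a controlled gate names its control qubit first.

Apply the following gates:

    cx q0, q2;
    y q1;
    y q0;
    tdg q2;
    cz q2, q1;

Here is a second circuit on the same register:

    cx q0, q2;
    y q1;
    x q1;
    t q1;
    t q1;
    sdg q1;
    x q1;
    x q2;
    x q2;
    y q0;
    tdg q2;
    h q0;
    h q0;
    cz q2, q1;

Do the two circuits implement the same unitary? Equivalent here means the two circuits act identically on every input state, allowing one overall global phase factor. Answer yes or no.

Yes: on every input state the two circuits agree up to one overall phase factor.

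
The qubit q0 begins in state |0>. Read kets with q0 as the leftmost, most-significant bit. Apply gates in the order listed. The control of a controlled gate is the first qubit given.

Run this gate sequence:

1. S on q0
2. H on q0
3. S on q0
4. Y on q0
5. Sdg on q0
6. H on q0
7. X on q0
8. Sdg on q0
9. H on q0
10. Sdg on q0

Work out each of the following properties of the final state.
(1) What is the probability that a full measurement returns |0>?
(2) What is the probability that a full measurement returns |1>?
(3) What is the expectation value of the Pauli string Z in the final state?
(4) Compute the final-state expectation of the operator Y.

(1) A full measurement returns |0> with probability 1/2.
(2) A full measurement returns |1> with probability 1/2.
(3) The observable Z averages to 0.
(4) In the final state, Y has expectation 1.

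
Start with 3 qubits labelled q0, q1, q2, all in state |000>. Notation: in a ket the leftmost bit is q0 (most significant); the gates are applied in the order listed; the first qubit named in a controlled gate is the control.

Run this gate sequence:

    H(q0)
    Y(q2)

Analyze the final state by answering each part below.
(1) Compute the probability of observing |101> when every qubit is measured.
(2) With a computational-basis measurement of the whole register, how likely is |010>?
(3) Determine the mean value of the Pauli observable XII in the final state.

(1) A full measurement returns |101> with probability 1/2.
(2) The probability of measuring |010> is 0.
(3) The expectation value of XII is 1.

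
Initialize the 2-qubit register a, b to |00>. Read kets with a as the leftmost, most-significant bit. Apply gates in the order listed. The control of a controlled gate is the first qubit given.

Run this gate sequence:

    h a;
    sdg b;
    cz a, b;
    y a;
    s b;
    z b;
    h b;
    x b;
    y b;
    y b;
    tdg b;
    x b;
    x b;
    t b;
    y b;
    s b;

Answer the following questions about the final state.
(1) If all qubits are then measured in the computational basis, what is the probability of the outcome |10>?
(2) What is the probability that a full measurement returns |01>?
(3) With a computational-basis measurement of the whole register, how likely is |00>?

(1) A full measurement returns |10> with probability 1/4.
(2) Outcome |01> occurs with probability 1/4.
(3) The probability of measuring |00> is 1/4.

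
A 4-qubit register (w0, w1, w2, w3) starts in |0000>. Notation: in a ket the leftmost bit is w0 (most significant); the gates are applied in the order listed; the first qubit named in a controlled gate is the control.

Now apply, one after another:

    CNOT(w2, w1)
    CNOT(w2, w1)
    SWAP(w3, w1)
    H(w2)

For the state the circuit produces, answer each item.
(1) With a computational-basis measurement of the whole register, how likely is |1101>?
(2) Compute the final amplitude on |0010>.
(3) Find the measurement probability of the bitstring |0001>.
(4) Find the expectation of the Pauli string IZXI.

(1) A full measurement returns |1101> with probability 0.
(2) |0010> carries amplitude sqrt(2)/2 in the final state.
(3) Outcome |0001> occurs with probability 0.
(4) In the final state, IZXI has expectation 1.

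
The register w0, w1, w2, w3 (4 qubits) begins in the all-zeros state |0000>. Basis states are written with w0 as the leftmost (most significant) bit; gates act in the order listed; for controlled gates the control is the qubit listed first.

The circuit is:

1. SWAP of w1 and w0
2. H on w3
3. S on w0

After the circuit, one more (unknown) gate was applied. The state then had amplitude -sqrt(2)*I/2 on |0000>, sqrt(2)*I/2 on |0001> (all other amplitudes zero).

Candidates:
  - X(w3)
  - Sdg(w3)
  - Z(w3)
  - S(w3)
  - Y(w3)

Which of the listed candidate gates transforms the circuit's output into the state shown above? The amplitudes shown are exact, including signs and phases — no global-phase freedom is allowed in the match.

It was Y(w3) that produced the state shown.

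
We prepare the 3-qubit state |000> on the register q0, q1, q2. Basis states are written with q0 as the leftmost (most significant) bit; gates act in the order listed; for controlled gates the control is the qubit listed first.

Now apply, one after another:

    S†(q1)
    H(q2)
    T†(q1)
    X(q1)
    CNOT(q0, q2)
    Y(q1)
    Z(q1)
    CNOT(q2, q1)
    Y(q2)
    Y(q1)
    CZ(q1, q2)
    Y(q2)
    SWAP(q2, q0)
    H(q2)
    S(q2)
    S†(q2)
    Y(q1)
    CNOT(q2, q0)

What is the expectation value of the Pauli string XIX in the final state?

In the final state, XIX has expectation 1.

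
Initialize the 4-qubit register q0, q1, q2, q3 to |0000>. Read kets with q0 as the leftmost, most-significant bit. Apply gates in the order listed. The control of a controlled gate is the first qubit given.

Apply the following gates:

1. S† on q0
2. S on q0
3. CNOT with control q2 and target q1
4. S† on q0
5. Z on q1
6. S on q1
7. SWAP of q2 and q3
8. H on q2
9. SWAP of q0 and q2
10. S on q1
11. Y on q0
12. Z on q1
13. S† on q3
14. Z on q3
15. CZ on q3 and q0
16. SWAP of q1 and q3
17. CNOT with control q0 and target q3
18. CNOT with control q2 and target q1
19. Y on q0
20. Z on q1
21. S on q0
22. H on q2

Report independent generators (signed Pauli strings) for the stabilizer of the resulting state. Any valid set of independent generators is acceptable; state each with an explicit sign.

The stabilizer group can be generated by -XIIY, +IIXI, -ZIIZ, +IZII, among other valid generating sets.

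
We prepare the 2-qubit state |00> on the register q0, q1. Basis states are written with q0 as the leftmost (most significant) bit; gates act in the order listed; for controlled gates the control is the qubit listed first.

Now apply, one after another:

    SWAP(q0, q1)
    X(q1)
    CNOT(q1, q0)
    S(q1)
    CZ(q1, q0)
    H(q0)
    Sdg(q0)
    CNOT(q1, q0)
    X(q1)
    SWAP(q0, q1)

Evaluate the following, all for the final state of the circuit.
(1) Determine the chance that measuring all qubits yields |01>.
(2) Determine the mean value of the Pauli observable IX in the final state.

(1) Outcome |01> occurs with probability 1/2.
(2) The expectation value of IX is 0.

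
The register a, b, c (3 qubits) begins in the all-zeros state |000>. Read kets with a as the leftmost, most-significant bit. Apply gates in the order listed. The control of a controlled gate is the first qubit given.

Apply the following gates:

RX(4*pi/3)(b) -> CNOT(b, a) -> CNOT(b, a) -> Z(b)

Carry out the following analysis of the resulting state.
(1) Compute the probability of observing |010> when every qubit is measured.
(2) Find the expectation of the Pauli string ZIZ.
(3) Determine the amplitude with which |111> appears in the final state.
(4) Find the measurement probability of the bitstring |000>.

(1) The probability of measuring |010> is 3/4. Key observation: gates 2-3 undo each other exactly, leaving only the rest of the circuit to track.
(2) The expectation value of ZIZ is 1.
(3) The amplitude on |111> is 0.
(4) Outcome |000> occurs with probability 1/4.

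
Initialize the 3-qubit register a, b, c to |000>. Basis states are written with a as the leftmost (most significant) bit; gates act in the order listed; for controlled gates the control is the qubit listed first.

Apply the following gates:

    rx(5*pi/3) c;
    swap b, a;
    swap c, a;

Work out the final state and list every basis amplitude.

The resulting statevector has amplitude -sqrt(3)/2 on |000>, -I/2 on |100>, and 0 on every other basis state.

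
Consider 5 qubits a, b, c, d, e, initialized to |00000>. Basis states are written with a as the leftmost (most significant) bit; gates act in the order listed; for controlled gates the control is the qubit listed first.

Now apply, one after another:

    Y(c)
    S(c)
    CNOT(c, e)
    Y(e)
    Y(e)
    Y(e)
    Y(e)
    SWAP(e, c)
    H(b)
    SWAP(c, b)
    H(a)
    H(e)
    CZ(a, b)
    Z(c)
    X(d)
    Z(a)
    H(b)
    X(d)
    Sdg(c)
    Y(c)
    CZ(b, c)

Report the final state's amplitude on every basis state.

The final amplitudes are -1/4 on |00000>, 1/4 on |00001>, 0 on |00010>, 0 on |00011>, -I/4 on |00100>, I/4 on |00101>, 0 on |00110>, 0 on |00111>, 1/4 on |01000>, -1/4 on |01001>, 0 on |01010>, 0 on |01011>, -I/4 on |01100>, I/4 on |01101>, 0 on |01110>, 0 on |01111>, -1/4 on |10000>, 1/4 on |10001>, 0 on |10010>, 0 on |10011>, -I/4 on |10100>, I/4 on |10101>, 0 on |10110>, 0 on |10111>, 1/4 on |11000>, -1/4 on |11001>, 0 on |11010>, 0 on |11011>, -I/4 on |11100>, I/4 on |11101>, 0 on |11110>, 0 on |11111>.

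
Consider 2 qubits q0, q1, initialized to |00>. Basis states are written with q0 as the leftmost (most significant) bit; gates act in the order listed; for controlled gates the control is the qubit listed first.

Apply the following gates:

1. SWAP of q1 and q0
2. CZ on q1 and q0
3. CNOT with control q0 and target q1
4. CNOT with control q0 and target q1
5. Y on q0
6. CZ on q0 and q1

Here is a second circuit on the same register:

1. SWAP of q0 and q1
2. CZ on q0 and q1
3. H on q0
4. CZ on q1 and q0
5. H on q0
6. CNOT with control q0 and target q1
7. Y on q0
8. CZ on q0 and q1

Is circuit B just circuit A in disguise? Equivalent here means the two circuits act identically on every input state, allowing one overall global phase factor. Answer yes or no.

No, they are not equivalent — no single phase factor reconciles the two unitaries.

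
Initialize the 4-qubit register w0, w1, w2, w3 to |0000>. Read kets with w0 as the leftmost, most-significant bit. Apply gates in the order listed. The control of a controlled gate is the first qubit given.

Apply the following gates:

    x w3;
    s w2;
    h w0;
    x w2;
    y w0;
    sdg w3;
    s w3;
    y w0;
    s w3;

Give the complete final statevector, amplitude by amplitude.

The final amplitudes are sqrt(2)*I/2 on |0011>, sqrt(2)*I/2 on |1011>, and 0 on every other basis state. Key observation: steps 5-8 multiply out to the identity, so the circuit reduces to the remaining gates.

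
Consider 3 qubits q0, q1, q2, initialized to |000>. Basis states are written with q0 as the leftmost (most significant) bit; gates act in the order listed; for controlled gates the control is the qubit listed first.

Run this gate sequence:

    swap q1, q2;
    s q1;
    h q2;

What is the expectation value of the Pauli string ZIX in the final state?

The expectation value of ZIX is 1.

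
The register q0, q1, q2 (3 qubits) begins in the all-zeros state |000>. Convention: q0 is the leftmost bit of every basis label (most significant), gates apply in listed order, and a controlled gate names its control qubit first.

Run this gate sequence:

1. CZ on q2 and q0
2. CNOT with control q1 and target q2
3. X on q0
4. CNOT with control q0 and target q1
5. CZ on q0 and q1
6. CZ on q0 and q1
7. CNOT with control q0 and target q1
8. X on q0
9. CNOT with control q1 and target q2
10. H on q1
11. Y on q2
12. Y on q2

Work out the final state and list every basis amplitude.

After the circuit, the state carries amplitude sqrt(2)/2 on |000>, sqrt(2)/2 on |010>, and 0 on every other basis state. Key observation: the block from step 2 through step 9 cancels to the identity and can be dropped.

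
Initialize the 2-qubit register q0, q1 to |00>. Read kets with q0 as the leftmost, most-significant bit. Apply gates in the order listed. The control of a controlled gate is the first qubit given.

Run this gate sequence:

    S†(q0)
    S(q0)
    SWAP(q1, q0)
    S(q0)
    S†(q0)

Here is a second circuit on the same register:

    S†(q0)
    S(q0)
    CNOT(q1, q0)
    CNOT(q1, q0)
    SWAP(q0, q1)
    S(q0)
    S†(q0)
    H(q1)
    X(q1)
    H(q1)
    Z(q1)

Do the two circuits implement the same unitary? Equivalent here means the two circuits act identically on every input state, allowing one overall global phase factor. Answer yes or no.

Yes: on every input state the two circuits agree up to one overall phase factor.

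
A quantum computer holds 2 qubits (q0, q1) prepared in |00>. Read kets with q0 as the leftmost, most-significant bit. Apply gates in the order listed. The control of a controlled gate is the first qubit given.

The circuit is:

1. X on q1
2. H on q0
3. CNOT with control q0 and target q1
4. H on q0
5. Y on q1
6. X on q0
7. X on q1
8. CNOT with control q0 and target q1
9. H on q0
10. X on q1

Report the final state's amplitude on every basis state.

The final amplitudes are 0 on |00>, -sqrt(2)*I/2 on |01>, -sqrt(2)*I/2 on |10>, 0 on |11>.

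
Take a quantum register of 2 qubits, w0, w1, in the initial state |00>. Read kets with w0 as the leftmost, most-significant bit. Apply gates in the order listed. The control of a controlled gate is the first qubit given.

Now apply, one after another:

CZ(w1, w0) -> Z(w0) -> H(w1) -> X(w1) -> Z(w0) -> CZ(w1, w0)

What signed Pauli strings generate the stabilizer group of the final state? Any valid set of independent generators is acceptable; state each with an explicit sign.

One valid set of independent stabilizer generators is +IX, +ZI (any independent generating set of the same group is equally correct).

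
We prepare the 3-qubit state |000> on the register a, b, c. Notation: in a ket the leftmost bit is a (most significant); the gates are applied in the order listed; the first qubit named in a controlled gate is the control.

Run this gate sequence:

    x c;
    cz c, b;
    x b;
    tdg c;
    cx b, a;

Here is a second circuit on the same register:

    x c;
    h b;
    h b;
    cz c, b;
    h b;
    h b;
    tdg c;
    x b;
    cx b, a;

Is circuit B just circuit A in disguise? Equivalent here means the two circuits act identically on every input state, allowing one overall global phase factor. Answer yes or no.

Yes — the two circuits implement the same unitary up to a global phase.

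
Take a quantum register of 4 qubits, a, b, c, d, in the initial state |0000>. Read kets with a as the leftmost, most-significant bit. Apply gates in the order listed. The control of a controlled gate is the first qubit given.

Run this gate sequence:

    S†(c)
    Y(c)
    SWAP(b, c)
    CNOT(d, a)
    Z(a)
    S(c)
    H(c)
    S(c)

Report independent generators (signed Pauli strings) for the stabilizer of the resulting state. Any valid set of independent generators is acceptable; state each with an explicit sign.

One valid set of independent stabilizer generators is +IIYI, +ZIII, -IZII, +IIIZ (any independent generating set of the same group is equally correct).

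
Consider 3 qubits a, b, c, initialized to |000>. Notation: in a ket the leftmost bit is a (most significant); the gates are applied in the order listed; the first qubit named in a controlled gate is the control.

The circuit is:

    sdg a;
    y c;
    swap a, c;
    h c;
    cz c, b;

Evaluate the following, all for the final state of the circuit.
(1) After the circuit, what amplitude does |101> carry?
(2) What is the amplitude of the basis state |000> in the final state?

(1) The amplitude on |101> is sqrt(2)*I/2.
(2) |000> carries amplitude 0 in the final state.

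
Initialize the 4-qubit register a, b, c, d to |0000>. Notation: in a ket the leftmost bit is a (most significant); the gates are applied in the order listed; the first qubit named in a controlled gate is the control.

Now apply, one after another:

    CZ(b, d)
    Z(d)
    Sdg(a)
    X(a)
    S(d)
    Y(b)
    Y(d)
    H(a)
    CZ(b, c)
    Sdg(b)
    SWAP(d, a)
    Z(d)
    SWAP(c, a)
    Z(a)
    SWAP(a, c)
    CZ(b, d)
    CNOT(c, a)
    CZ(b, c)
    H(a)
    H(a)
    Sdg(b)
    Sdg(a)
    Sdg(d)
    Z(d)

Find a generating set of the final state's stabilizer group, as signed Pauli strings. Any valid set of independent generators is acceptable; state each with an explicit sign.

One valid set of independent stabilizer generators is -IIIY, -ZIII, -IZII, +IIZI (any independent generating set of the same group is equally correct).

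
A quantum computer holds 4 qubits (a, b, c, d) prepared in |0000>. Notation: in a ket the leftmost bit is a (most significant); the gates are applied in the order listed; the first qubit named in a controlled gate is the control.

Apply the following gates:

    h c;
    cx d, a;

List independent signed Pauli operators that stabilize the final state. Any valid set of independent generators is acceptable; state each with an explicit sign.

One valid set of independent stabilizer generators is +IIXI, +ZIII, +IZII, +IIIZ (any independent generating set of the same group is equally correct).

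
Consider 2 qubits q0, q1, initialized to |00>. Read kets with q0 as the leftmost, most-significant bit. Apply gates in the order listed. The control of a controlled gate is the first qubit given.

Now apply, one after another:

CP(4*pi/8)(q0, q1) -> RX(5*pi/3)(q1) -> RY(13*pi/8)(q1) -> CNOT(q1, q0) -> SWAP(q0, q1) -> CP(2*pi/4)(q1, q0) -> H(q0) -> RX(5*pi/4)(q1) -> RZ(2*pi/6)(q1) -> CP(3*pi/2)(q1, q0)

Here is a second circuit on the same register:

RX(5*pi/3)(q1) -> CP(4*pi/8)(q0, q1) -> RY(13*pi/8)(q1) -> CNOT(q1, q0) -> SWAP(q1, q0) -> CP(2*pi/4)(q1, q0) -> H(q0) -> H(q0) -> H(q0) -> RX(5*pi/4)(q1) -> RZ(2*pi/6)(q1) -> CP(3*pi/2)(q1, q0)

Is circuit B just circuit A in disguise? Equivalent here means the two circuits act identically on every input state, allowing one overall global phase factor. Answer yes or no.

No — the two circuits implement different unitaries, even allowing a global phase.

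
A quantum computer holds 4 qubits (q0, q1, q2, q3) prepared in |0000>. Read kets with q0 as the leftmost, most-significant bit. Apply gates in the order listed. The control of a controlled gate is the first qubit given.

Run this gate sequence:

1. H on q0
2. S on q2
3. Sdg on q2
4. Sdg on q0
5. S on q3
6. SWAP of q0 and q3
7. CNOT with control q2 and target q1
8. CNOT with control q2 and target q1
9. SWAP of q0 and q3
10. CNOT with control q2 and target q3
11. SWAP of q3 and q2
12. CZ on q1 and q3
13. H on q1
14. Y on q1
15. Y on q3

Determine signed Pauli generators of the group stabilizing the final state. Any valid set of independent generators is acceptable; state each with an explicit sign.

The stabilizer group can be generated by -YIII, -IXII, +IIZI, -IIIZ, among other valid generating sets.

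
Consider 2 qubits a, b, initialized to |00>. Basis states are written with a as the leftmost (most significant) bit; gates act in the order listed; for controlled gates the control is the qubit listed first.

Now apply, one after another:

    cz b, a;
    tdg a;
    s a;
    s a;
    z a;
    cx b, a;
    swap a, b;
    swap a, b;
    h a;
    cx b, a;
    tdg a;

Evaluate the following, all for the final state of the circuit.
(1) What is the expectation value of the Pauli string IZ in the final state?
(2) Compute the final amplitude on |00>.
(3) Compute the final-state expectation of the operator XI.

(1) The expectation value of IZ is 1. Key observation: gates 7-8 undo each other exactly, leaving only the rest of the circuit to track.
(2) |00> carries amplitude sqrt(2)/2 in the final state.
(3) The observable XI averages to sqrt(2)/2.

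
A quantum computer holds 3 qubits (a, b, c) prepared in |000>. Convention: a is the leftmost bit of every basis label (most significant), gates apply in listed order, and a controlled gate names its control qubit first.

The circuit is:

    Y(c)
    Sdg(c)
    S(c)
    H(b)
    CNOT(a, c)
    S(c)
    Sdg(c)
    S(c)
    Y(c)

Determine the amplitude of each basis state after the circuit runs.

The resulting statevector has amplitude sqrt(2)*I/2 on |000>, sqrt(2)*I/2 on |010>, and 0 on every other basis state.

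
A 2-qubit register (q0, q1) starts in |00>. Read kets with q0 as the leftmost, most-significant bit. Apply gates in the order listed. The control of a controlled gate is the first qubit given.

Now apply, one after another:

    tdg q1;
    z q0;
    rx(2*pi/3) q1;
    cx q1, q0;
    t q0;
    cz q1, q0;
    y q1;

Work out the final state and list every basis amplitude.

The final amplitudes are 0 on |00>, I/2 on |01>, sqrt(3)*exp(I*pi/4)/2 on |10>, 0 on |11>.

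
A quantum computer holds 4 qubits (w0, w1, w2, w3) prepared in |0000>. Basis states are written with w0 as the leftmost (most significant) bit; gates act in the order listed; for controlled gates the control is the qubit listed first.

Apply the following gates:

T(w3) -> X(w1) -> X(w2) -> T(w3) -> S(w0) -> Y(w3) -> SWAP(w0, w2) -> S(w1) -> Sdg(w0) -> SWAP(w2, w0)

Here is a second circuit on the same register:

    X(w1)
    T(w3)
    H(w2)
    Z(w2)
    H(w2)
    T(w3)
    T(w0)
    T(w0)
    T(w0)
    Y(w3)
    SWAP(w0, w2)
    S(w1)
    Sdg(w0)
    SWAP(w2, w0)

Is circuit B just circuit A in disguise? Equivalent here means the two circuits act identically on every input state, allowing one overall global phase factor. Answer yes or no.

No, they are not equivalent — no single phase factor reconciles the two unitaries.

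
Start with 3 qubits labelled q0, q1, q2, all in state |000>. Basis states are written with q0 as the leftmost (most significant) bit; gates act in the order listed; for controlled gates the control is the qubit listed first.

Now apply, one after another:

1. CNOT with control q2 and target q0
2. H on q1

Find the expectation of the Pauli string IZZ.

In the final state, IZZ has expectation 0.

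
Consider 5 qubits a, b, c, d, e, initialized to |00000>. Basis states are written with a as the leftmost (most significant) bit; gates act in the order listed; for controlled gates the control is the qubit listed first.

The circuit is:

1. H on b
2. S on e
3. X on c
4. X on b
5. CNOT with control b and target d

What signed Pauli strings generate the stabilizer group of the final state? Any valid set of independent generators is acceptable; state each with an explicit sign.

The final state is stabilized by the group generated by +IXIXI, +ZIIII, +IZIZI, -IIZII, +IIIIZ; other independent generating sets are equally valid.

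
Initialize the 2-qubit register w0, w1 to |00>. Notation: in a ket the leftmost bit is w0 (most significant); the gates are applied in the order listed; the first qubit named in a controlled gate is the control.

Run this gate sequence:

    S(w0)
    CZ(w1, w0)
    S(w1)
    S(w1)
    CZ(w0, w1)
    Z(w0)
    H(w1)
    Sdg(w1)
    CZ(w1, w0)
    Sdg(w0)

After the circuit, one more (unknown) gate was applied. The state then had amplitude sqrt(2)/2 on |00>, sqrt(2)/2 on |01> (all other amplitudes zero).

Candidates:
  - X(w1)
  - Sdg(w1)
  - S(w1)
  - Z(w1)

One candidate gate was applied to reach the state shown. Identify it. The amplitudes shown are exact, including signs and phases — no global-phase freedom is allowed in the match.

The applied gate was S(w1).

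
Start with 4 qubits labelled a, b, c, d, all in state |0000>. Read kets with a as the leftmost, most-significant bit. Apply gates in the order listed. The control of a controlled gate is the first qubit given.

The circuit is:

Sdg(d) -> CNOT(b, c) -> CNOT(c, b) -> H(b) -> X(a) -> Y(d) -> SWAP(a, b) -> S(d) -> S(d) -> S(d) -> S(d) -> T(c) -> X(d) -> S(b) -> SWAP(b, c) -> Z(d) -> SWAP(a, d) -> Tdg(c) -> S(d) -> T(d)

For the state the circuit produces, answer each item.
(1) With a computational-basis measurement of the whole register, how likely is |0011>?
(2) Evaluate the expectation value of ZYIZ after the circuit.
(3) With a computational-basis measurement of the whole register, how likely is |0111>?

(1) A full measurement returns |0011> with probability 1/2. Key observation: gates 8-11 undo each other exactly, leaving only the rest of the circuit to track.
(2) In the final state, ZYIZ has expectation 0.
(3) Outcome |0111> occurs with probability 0.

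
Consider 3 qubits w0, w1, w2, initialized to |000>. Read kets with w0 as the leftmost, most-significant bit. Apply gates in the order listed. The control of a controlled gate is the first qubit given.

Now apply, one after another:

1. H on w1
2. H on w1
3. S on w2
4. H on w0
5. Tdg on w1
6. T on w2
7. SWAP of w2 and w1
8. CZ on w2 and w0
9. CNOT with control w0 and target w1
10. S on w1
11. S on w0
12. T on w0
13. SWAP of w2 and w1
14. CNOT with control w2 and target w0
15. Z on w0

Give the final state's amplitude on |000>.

The amplitude on |000> is sqrt(2)/2. Key observation: gates 1-2 undo each other exactly, leaving only the rest of the circuit to track.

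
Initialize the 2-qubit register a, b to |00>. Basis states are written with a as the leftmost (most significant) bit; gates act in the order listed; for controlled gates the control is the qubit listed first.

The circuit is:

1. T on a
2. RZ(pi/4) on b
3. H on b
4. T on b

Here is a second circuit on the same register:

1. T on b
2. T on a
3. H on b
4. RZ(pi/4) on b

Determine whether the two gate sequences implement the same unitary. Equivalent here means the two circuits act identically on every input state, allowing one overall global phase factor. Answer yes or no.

Yes, they are equivalent — the unitaries differ by at most a global phase.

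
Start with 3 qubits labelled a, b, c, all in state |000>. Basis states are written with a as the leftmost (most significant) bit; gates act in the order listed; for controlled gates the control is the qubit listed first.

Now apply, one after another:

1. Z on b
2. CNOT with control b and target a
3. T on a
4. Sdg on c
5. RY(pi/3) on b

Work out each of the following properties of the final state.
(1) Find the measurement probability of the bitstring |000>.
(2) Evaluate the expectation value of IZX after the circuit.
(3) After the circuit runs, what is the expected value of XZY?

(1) Outcome |000> occurs with probability 3/4.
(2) The observable IZX averages to 0.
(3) The expectation value of XZY is 0.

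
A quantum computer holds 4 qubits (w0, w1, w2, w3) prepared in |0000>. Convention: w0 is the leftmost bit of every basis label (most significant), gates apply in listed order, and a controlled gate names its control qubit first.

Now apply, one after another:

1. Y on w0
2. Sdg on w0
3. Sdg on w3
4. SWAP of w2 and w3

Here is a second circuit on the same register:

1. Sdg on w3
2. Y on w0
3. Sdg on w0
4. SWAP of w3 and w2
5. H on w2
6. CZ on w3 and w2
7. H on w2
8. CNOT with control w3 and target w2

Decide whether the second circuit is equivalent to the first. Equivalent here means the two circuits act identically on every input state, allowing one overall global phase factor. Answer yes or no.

Yes — the two circuits implement the same unitary up to a global phase.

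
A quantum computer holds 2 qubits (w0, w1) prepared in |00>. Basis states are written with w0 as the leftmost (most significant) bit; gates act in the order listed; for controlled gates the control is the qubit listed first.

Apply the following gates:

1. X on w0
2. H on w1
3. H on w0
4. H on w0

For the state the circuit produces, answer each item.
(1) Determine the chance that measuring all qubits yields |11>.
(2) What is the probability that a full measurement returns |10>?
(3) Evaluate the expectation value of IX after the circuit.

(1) Outcome |11> occurs with probability 1/2. Key observation: steps 3-4 multiply out to the identity, so the circuit reduces to the remaining gates.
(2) Outcome |10> occurs with probability 1/2.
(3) The expectation value of IX is 1.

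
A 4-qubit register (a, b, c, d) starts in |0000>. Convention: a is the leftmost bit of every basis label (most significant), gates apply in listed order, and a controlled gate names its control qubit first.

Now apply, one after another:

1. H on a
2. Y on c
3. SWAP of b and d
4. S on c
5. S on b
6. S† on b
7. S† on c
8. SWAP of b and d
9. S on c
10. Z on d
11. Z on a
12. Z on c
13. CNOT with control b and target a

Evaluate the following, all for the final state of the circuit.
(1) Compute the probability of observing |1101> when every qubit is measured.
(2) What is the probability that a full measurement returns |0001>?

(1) A full measurement returns |1101> with probability 0.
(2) The probability of measuring |0001> is 0.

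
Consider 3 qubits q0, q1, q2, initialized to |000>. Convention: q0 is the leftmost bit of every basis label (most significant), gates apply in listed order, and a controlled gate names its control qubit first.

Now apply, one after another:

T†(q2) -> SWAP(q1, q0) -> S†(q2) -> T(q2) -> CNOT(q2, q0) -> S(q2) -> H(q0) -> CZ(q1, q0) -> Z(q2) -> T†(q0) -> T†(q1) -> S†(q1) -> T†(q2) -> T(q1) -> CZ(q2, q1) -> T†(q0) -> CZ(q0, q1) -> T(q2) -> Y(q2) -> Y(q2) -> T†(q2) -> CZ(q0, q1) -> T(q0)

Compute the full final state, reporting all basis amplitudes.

After the circuit, the state carries amplitude sqrt(2)/2 on |000>, -sqrt(2)*exp(3*I*pi/4)/2 on |100>, and 0 on every other basis state. Key observation: gates 16-23 undo each other exactly, leaving only the rest of the circuit to track.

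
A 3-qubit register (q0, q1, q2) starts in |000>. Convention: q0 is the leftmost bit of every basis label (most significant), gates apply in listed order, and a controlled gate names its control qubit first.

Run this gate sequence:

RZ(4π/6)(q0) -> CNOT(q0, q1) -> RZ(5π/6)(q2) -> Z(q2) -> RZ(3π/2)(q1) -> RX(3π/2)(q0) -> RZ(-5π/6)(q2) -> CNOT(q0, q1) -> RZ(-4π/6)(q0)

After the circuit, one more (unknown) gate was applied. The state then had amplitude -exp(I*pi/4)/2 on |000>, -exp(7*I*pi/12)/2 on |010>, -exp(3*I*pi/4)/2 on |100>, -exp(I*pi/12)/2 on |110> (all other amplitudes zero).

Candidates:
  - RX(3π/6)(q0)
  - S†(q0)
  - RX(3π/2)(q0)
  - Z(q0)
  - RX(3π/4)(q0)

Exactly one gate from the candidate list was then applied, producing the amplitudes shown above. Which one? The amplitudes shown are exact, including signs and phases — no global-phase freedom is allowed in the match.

The applied gate was RX(3π/2)(q0).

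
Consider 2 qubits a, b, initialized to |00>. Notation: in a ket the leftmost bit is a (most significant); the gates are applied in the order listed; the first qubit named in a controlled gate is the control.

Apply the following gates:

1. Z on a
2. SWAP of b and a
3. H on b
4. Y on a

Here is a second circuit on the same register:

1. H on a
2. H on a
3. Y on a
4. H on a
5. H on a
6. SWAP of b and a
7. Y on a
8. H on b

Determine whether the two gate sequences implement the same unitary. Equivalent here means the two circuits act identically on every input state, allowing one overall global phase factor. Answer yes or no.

No: there is an input state on which the two circuits produce genuinely different outputs (not merely differing by a phase).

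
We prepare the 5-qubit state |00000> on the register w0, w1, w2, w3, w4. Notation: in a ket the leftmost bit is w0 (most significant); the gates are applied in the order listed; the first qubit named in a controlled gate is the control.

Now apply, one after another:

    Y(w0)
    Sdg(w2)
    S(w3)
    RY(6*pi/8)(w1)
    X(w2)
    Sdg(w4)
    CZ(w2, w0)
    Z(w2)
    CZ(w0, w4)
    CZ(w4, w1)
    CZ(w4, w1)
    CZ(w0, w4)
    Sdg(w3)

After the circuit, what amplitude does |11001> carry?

The final state's coefficient on |11001> equals 0. Key observation: gates 9-12 undo each other exactly, leaving only the rest of the circuit to track.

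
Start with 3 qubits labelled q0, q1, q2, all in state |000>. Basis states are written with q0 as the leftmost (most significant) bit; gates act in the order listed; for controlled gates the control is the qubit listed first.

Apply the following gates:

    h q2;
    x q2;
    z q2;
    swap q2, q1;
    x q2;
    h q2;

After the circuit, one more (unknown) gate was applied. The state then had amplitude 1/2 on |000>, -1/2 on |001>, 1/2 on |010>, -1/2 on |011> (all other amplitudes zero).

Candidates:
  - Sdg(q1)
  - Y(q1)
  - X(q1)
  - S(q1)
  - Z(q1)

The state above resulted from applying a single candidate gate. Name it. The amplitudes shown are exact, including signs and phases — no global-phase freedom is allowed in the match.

The applied gate was Z(q1).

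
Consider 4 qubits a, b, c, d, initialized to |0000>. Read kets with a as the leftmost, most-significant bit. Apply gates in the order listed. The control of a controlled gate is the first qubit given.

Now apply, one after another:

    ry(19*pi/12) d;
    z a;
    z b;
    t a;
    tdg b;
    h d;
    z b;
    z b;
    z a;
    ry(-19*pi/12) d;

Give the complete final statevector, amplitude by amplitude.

The resulting statevector has amplitude -1/2 on |0000>, sqrt(3)/2 on |0001>, and 0 on every other basis state.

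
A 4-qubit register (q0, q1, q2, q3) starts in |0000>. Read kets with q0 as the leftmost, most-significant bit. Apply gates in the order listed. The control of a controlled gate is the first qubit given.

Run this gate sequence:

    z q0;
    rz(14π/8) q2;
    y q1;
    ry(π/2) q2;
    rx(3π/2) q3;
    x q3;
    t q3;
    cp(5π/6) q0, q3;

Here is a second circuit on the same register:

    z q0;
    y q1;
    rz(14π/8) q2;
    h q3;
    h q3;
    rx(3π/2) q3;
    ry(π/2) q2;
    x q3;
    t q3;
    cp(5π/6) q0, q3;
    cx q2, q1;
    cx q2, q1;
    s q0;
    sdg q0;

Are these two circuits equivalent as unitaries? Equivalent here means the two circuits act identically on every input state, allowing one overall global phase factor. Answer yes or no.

Yes — the two circuits implement the same unitary up to a global phase.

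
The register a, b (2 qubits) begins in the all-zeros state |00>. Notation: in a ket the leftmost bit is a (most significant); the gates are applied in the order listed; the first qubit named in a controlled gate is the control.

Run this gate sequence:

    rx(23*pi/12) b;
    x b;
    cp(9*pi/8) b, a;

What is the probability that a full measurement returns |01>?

Outcome |01> occurs with probability sqrt(2)/8 + sqrt(6)/8 + 1/2.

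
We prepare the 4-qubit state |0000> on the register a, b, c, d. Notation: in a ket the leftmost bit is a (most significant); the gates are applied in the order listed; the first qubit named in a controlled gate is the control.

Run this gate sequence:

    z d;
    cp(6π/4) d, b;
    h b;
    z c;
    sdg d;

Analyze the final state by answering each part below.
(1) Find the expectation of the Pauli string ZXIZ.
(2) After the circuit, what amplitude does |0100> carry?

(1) In the final state, ZXIZ has expectation 1.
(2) The final state's coefficient on |0100> equals sqrt(2)/2.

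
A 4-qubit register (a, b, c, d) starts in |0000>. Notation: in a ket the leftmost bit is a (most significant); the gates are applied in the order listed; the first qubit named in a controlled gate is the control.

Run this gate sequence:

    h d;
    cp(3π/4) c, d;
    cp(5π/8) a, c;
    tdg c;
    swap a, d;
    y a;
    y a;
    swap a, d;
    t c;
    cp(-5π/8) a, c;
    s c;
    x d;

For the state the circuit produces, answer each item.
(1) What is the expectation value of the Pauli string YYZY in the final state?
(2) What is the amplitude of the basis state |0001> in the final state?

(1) The observable YYZY averages to 0.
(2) The final state's coefficient on |0001> equals sqrt(2)/2.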